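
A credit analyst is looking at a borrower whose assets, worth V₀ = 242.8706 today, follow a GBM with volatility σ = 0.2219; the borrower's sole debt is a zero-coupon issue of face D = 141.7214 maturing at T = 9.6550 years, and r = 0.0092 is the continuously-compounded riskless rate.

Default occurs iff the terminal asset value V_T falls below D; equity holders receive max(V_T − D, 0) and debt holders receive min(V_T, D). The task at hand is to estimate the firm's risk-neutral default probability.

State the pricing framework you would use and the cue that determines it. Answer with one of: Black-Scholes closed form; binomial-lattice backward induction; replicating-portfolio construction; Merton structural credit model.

framework: Merton structural credit model

Key observation: the question is about default risk generated by asset-value dynamics against a debt face of 141.7214 — the structural framework prices exactly that.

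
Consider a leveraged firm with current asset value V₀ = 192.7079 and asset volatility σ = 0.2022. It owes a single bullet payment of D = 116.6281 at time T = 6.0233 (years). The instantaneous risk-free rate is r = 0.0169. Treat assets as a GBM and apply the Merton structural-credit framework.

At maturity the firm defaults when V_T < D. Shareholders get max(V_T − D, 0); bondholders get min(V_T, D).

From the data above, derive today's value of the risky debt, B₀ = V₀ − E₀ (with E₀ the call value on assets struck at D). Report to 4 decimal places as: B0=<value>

Apply the equity-as-call identities (strike 116.6281, horizon 6.0233 years):
d₁ = [ln(V₀/D) + (r + σ²/2)T] / (σ√T)
   = [ln(192.7079/116.6281) + (0.0169 + 0.5·0.2022²)·6.0233] / (0.2022·√6.0233)
   = [0.502185 + 0.224925] / 0.496248 = 1.465216
d₂ = d₁ − σ√T = 1.465216 − 0.496248 = 0.968969
N(d₁) = 0.928569,  N(d₂) = 0.833720,  e^(−rT) = 0.903216
E₀ = V₀·N(d₁) − D·e^(−rT)·N(d₂)
   = 192.7079·0.928569 − 116.6281·0.903216·0.833720 = 91.118281
B₀ = V₀ − E₀ = 192.7079 − 91.118281 = 101.589619

B0=101.5896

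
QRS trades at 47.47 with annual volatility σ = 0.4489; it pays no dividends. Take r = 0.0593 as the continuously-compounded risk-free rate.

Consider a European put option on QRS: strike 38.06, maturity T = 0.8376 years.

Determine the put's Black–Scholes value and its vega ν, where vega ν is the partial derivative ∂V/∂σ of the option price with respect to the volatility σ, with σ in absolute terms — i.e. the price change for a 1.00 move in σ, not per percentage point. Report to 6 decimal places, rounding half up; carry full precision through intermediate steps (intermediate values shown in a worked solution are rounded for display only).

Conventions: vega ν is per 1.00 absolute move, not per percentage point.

σ√T = 0.4489·√0.8376 = 0.410835
d₁ = (ln(S/K) + (r+σ²/2)T) / (σ√T) = (ln(47.47/38.06) + (0.0593+0.4489²/2)·0.8376) / 0.410835 = (0.220934 + 0.134063) / 0.410835 = 0.864085
d₂ = d₁ − σ√T = 0.864085 − 0.410835 = 0.453249
e^{−rT} = 0.951544
N(−d₁) = 0.193771,  N(−d₂) = 0.325185
Put price V = K·e^{−rT}·N(−d₂) − S·N(−d₁) = 11.776807 − 9.198294 = 2.578512
φ(d₁) = (1/√(2π))·e^{−d₁²/2} = 0.274649
ν = S·φ(d₁)·√T = 11.932084

price = 2.578512
ν = 11.932084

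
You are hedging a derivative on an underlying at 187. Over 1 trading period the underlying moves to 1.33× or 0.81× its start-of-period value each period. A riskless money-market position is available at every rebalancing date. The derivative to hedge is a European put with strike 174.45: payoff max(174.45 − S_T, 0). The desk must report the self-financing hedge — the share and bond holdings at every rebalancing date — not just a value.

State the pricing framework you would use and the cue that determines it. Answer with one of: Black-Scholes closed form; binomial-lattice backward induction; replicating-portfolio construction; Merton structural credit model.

framework: replicating-portfolio construction

Key observation: a price alone would not answer the question — the per-node share/bond construction on the spot-187, 1.33/0.81 tree is required, and only the replicating-portfolio method yields it.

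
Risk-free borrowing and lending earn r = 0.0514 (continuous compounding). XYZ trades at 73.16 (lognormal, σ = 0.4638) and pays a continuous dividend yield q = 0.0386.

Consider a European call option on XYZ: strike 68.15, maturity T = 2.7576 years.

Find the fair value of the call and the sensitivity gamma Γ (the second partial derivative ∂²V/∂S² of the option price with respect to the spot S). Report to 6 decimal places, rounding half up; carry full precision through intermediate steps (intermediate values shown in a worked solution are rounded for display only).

σ√T = 0.4638·√2.7576 = 0.770187
d₁ = (ln(S/K) + (r−q+σ²/2)T) / (σ√T) = (ln(73.16/68.15) + (0.0514−0.0386+0.4638²/2)·2.7576) / 0.770187 = (0.070938 + 0.331892) / 0.770187 = 0.523028
d₂ = d₁ − σ√T = 0.523028 − 0.770187 = -0.247160
e^{−rT} = 0.867846
e^{−qT} = 0.899026
N(d₁) = 0.699522,  N(d₂) = 0.402392
Call price V = S·e^{−qT}·N(d₁) − K·e^{−rT}·N(d₂) = 46.009509 − 23.798979 = 22.210530
φ(d₁) = (1/√(2π))·e^{−d₁²/2} = 0.347943
Γ = e^{−qT}·φ(d₁) / (S·σ·√T) = 0.005551

price = 22.210530
Γ = 0.005551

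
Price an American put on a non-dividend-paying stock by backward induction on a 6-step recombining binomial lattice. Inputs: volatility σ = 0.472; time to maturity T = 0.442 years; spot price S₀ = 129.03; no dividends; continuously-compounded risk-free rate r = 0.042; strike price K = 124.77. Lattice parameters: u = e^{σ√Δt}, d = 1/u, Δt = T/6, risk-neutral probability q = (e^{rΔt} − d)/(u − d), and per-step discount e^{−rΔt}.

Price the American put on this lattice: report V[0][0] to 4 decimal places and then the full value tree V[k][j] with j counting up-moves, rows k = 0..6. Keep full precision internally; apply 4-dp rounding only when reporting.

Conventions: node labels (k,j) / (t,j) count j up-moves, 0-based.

price = 12.6703
tree:
12.6703
18.8079 6.1050
26.9431 10.1189 1.7974
36.9122 16.3206 3.4678 0.0000
47.4764 25.3100 6.6905 0.0000 0.0000
56.7703 36.9122 12.9082 0.0000 0.0000 0.0000
64.9467 47.4764 24.9041 0.0000 0.0000 0.0000 0.0000

params: Δt=0.07367 u=1.13668 d=0.87976 q=0.48008 e^(-rΔt)=0.99691
t_6 payoffs: 64.9467 47.4764 24.9041 0.0000 0.0000 0.0000 0.0000
k=5: node(5,0) S=67.9997 payoff=56.7703 vs cont=56.3849 → 56.7703 [stop]  node(5,1) S=87.8578 payoff=36.9122 vs cont=36.5267 → 36.9122 [stop]  node(5,2) S=113.5152 payoff=11.2548 vs cont=12.9082 → 12.9082 [wait]  node(5,3) S=146.6653 payoff=0.0000 vs cont=0.0000 → 0.0000 [wait]  node(5,4) S=189.4964 payoff=0.0000 vs cont=0.0000 → 0.0000 [wait]  node(5,5) S=244.8356 payoff=0.0000 vs cont=0.0000 → 0.0000 [wait]
k=4: node(4,0) S=77.2936 payoff=47.4764 vs cont=47.0909 → 47.4764 [stop]  node(4,1) S=99.8659 payoff=24.9041 vs cont=25.3100 → 25.3100 [wait]  node(4,2) S=129.0300 payoff=0.0000 vs cont=6.6905 → 6.6905 [wait]  node(4,3) S=166.7110 payoff=0.0000 vs cont=0.0000 → 0.0000 [wait]  node(4,4) S=215.3960 payoff=0.0000 vs cont=0.0000 → 0.0000 [wait]
k=3: node(3,0) S=87.8578 payoff=36.9122 vs cont=36.7210 → 36.9122 [stop]  node(3,1) S=113.5152 payoff=11.2548 vs cont=16.3206 → 16.3206 [wait]  node(3,2) S=146.6653 payoff=0.0000 vs cont=3.4678 → 3.4678 [wait]  node(3,3) S=189.4964 payoff=0.0000 vs cont=0.0000 → 0.0000 [wait]
k=2: node(2,0) S=99.8659 payoff=24.9041 vs cont=26.9431 → 26.9431 [wait]  node(2,1) S=129.0300 payoff=0.0000 vs cont=10.1189 → 10.1189 [wait]  node(2,2) S=166.7110 payoff=0.0000 vs cont=1.7974 → 1.7974 [wait]
k=1: node(1,0) S=113.5152 payoff=11.2548 vs cont=18.8079 → 18.8079 [wait]  node(1,1) S=146.6653 payoff=0.0000 vs cont=6.1050 → 6.1050 [wait]
k=0: node(0,0) S=129.0300 payoff=0.0000 vs cont=12.6703 → 12.6703 [wait]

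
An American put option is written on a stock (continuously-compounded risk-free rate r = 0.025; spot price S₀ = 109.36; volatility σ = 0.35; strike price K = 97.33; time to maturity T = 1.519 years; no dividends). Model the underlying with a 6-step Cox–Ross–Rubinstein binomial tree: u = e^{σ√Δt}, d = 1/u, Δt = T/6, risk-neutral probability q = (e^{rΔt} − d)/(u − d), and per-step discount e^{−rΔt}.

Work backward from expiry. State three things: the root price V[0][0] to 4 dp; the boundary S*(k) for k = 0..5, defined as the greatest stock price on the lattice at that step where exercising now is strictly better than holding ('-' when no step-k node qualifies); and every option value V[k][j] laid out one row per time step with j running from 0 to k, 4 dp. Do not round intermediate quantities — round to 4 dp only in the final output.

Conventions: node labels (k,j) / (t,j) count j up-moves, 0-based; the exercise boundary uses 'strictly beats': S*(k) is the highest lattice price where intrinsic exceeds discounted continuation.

price = 11.2308
boundary = - - - - 54.0671 64.4784
tree:
11.2308
16.6891 5.3247
23.9882 8.8134 1.5250
33.0692 14.2332 2.9177 0.0000
43.2629 22.2012 5.5824 0.0000 0.0000
51.9931 32.8516 10.6808 0.0000 0.0000 0.0000
59.3137 43.2629 20.4354 0.0000 0.0000 0.0000 0.0000

Δt=0.25317  u=1.19256  d=0.83853  q=0.47402  discount=0.99369
step 6 (expiry): payoffs max(K−S,0) = 59.3137 43.2629 20.4354 0.0000 0.0000 0.0000 0.0000
step 5: (k=5,j=0): S=45.3369, K−S=51.9931, hold=51.3790 ⇒ V=51.9931 exercise | (k=5,j=1): S=64.4784, K−S=32.8516, hold=32.2375 ⇒ V=32.8516 exercise | (k=5,j=2): S=91.7016, K−S=5.6284, hold=10.6808 ⇒ V=10.6808 continue | (k=5,j=3): S=130.4187, K−S=0.0000, hold=0.0000 ⇒ V=0.0000 continue | (k=5,j=4): S=185.4824, K−S=0.0000, hold=0.0000 ⇒ V=0.0000 continue | (k=5,j=5): S=263.7942, K−S=0.0000, hold=0.0000 ⇒ V=0.0000 continue  boundary S*=64.4784
step 4: (k=4,j=0): S=54.0671, K−S=43.2629, hold=42.6488 ⇒ V=43.2629 exercise | (k=4,j=1): S=76.8946, K−S=20.4354, hold=22.2012 ⇒ V=22.2012 continue | (k=4,j=2): S=109.3600, K−S=0.0000, hold=5.5824 ⇒ V=5.5824 continue | (k=4,j=3): S=155.5325, K−S=0.0000, hold=0.0000 ⇒ V=0.0000 continue | (k=4,j=4): S=221.1994, K−S=0.0000, hold=0.0000 ⇒ V=0.0000 continue  boundary S*=54.0671
step 3: (k=3,j=0): S=64.4784, K−S=32.8516, hold=33.0692 ⇒ V=33.0692 continue | (k=3,j=1): S=91.7016, K−S=5.6284, hold=14.2332 ⇒ V=14.2332 continue | (k=3,j=2): S=130.4187, K−S=0.0000, hold=2.9177 ⇒ V=2.9177 continue | (k=3,j=3): S=185.4824, K−S=0.0000, hold=0.0000 ⇒ V=0.0000 continue  boundary S*=-
step 2: (k=2,j=0): S=76.8946, K−S=20.4354, hold=23.9882 ⇒ V=23.9882 continue | (k=2,j=1): S=109.3600, K−S=0.0000, hold=8.8134 ⇒ V=8.8134 continue | (k=2,j=2): S=155.5325, K−S=0.0000, hold=1.5250 ⇒ V=1.5250 continue  boundary S*=-
step 1: (k=1,j=0): S=91.7016, K−S=5.6284, hold=16.6891 ⇒ V=16.6891 continue | (k=1,j=1): S=130.4187, K−S=0.0000, hold=5.3247 ⇒ V=5.3247 continue  boundary S*=-
step 0: (k=0,j=0): S=109.3600, K−S=0.0000, hold=11.2308 ⇒ V=11.2308 continue  boundary S*=-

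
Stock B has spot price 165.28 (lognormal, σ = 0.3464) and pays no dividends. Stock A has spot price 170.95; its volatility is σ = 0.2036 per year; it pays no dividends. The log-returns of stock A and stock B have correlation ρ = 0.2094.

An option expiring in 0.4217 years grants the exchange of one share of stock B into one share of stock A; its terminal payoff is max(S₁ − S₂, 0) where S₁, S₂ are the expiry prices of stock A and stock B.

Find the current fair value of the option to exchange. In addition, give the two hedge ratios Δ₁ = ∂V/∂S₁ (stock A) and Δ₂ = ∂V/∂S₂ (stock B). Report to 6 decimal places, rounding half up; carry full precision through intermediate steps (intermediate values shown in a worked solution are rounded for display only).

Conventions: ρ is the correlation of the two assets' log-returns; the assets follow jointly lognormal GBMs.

exchange price = 18.776921
Δ1 = 0.602931
Δ2 = -0.510008

σ_eff = √(σ₁² + σ₂² − 2ρσ₁σ₂) = √(0.2036² + 0.3464² − 2·0.2094·0.2036·0.3464) = 0.363193
d₁ = (ln(S₁/S₂) + (q₂ − q₁ + σ_eff²/2)T) / (σ_eff√T) = (ln(170.95/165.28) + (0.0 − 0.0 + 0.065955)·0.4217) / 0.235852 = 0.260940
d₂ = d₁ − σ_eff√T = 0.260940 − 0.235852 = 0.025088
N(d₁) = 0.602931,  N(d₂) = 0.510008
V = S₁·e^{−q₁T}·N(d₁) − S₂·e^{−q₂T}·N(d₂) = 103.070981 − 84.294060 = 18.776921
Key observation: pricing in stock B-units makes this a unit-strike call on the ratio S₁/S₂ — the risk-free rate cancels and cannot affect the value.
Δ₁ = e^{−q₁T}·N(d₁) = 0.602931;  Δ₂ = −e^{−q₂T}·N(d₂) = -0.510008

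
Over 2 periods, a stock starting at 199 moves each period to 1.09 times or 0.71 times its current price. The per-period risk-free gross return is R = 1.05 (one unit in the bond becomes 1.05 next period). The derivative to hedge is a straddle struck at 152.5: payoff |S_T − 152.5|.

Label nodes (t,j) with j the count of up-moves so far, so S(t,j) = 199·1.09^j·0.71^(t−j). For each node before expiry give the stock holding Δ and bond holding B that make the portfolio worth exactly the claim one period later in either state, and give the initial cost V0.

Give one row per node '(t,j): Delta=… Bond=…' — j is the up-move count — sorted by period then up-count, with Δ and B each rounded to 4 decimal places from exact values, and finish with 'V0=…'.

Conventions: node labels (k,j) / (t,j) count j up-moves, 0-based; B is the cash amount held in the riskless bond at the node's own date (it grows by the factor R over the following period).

(0,0): Delta=0.8616 Bond=-109.7389
(1,0): Delta=-0.9439 Bond=139.8780
(1,1): Delta=1.0000 Bond=-145.2381
V0=61.7269

Under the risk-neutral measure, an up-move has probability p* = (R−d)/(u−d) = 0.8947 and values discount at R = 1.05.
Payoffs at expiry: V(2,0)=52.1841, V(2,1)=1.5061, V(2,2)=83.9319
  t=1,j=0: stock 141.2900 → up 154.0061 (V=1.5061), down 100.3159 (V=52.1841). Price 6.5149; hedge Δ=-0.9439, bond B=139.8780.
  t=1,j=1: stock 216.9100 → up 236.4319 (V=83.9319), down 154.0061 (V=1.5061). Price 71.6719; hedge Δ=1.0000, bond B=-145.2381.
  t=0,j=0: stock 199.0000 → up 216.9100 (V=71.6719), down 141.2900 (V=6.5149). Price 61.7269; hedge Δ=0.8616, bond B=-109.7389.
Verification: the root portfolio costs Δ(0,0)·S0 + B(0,0) = 61.7269, matching V0.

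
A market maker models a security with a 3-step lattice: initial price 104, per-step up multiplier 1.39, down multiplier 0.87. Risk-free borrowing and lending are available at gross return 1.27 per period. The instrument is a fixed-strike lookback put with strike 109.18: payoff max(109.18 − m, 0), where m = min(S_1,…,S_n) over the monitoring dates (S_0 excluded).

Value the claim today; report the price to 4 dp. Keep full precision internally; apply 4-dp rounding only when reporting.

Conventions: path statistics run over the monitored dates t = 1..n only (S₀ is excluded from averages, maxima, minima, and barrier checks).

Risk-neutral up-probability p* = (R−d)/(u−d) = (1.27−0.87)/(1.39−0.87) = 0.7692; the claim prices as the p*-weighted sum of path payoffs discounted by R^3.
Enumerate all 2^3 = 8 price paths (U = up ×1.39, D = down ×0.87); each path with k up-moves has probability p*^k·(1−p*)^(3−k).
DDD: m=68.4843, payoff=40.6957, prob=0.012289
UDD: m=109.4175, payoff=0.0000, prob=0.040965
DUD: m=90.4800, payoff=18.7000, prob=0.040965
UUD: m=144.5600, payoff=0.0000, prob=0.136550
DDU: m=78.7176, payoff=30.4624, prob=0.040965
UDU: m=125.7672, payoff=0.0000, prob=0.136550
DUU: m=90.4800, payoff=18.7000, prob=0.136550
UUU: m=144.5600, payoff=0.0000, prob=0.455166
Price = Σ prob·payoff / R^3 = 5.067546 / 2.048383 = 2.4739

price = 2.4739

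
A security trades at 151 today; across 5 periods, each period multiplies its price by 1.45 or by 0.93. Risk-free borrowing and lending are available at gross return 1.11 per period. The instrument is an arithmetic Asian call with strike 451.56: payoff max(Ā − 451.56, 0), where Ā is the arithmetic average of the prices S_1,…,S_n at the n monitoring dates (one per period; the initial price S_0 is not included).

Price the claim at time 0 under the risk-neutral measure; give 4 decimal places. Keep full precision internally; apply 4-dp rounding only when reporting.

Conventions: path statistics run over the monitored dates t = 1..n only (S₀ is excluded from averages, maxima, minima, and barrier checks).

No-arbitrage gives p* = (R−d)/(u−d) = 0.3462: enumerate every path, weight its payoff by its p*-probability, and discount by R^5.
Enumerate all 2^5 = 32 price paths (U = up ×1.45, D = down ×0.93); each path with k up-moves has probability p*^k·(1−p*)^(5−k).
DDDDD: Ā=122.0985, payoff=0.0000, prob=0.119503
UDDDD: Ā=190.3687, payoff=0.0000, prob=0.063266
DUDDD: Ā=174.6647, payoff=0.0000, prob=0.063266
UUDDD: Ā=272.3266, payoff=0.0000, prob=0.033494
DDUDD: Ā=160.0599, payoff=0.0000, prob=0.063266
UDUDD: Ā=249.5558, payoff=0.0000, prob=0.033494
DUUDD: Ā=233.8518, payoff=0.0000, prob=0.033494
UUUDD: Ā=364.6077, payoff=0.0000, prob=0.017732
DDDUD: Ā=146.4776, payoff=0.0000, prob=0.063266
UDDUD: Ā=228.3790, payoff=0.0000, prob=0.033494
DUDUD: Ā=212.6750, payoff=0.0000, prob=0.033494
UUDUD: Ā=331.5900, payoff=0.0000, prob=0.017732
DDUUD: Ā=198.0703, payoff=0.0000, prob=0.033494
UDUUD: Ā=308.8192, payoff=0.0000, prob=0.017732
DUUUD: Ā=293.1152, payoff=0.0000, prob=0.017732
UUUUD: Ā=457.0076, payoff=5.4476, prob=0.009388
DDDDU: Ā=133.8459, payoff=0.0000, prob=0.063266
UDDDU: Ā=208.6845, payoff=0.0000, prob=0.033494
DUDDU: Ā=192.9805, payoff=0.0000, prob=0.033494
UUDDU: Ā=300.8836, payoff=0.0000, prob=0.017732
DDUDU: Ā=178.3758, payoff=0.0000, prob=0.033494
UDUDU: Ā=278.1128, payoff=0.0000, prob=0.017732
DUUDU: Ā=262.4088, payoff=0.0000, prob=0.017732
UUUDU: Ā=409.1320, payoff=0.0000, prob=0.009388
DDDUU: Ā=164.7934, payoff=0.0000, prob=0.033494
UDDUU: Ā=256.9360, payoff=0.0000, prob=0.017732
DUDUU: Ā=241.2320, payoff=0.0000, prob=0.017732
UUDUU: Ā=376.1143, payoff=0.0000, prob=0.009388
DDUUU: Ā=226.6272, payoff=0.0000, prob=0.017732
UDUUU: Ā=353.3435, payoff=0.0000, prob=0.009388
DUUUU: Ā=337.6395, payoff=0.0000, prob=0.009388
UUUUU: Ā=526.4272, payoff=74.8672, prob=0.004970
Price = Σ prob·payoff / R^5 = 0.423221 / 1.685058 = 0.2512

price = 0.2512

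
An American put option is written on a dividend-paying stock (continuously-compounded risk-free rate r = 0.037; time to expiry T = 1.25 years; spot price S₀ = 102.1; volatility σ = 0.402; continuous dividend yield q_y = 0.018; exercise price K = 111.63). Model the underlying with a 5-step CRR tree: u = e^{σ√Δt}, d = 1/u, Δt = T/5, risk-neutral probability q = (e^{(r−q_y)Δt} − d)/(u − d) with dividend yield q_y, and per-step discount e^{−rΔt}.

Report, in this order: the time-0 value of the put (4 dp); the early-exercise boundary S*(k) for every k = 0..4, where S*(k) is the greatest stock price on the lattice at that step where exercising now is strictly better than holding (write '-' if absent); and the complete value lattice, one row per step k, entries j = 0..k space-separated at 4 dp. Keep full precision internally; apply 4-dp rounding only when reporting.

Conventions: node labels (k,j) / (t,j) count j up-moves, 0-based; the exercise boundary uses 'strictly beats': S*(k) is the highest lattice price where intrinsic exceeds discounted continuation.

Δt=0.25000  u=1.22262  d=0.81791  q=0.46168  discount=0.99079
step 5 (expiry): payoffs max(K−S,0) = 74.2568 55.7642 28.1211 0.0000 0.0000 0.0000
step 4: (k=4,j=0): S=45.6933, K−S=65.9367, hold=65.1140 ⇒ V=65.9367 exercise | (k=4,j=1): S=68.3029, K−S=43.3271, hold=42.6059 ⇒ V=43.3271 exercise | (k=4,j=2): S=102.1000, K−S=9.5300, hold=14.9987 ⇒ V=14.9987 continue | (k=4,j=3): S=152.6202, K−S=0.0000, hold=0.0000 ⇒ V=0.0000 continue | (k=4,j=4): S=228.1385, K−S=0.0000, hold=0.0000 ⇒ V=0.0000 continue  boundary S*=68.3029
step 3: (k=3,j=0): S=55.8658, K−S=55.7642, hold=54.9872 ⇒ V=55.7642 exercise | (k=3,j=1): S=83.5089, K−S=28.1211, hold=29.9698 ⇒ V=29.9698 continue | (k=3,j=2): S=124.8300, K−S=0.0000, hold=7.9997 ⇒ V=7.9997 continue | (k=3,j=3): S=186.5973, K−S=0.0000, hold=0.0000 ⇒ V=0.0000 continue  boundary S*=55.8658
step 2: (k=2,j=0): S=68.3029, K−S=43.3271, hold=43.4516 ⇒ V=43.4516 continue | (k=2,j=1): S=102.1000, K−S=9.5300, hold=19.6440 ⇒ V=19.6440 continue | (k=2,j=2): S=152.6202, K−S=0.0000, hold=4.2667 ⇒ V=4.2667 continue  boundary S*=-
step 1: (k=1,j=0): S=83.5089, K−S=28.1211, hold=32.1612 ⇒ V=32.1612 continue | (k=1,j=1): S=124.8300, K−S=0.0000, hold=12.4291 ⇒ V=12.4291 continue  boundary S*=-
step 0: (k=0,j=0): S=102.1000, K−S=9.5300, hold=22.8390 ⇒ V=22.8390 continue  boundary S*=-

price = 22.8390
boundary = - - - 55.8658 68.3029
tree:
22.8390
32.1612 12.4291
43.4516 19.6440 4.2667
55.7642 29.9698 7.9997 0.0000
65.9367 43.3271 14.9987 0.0000 0.0000
74.2568 55.7642 28.1211 0.0000 0.0000 0.0000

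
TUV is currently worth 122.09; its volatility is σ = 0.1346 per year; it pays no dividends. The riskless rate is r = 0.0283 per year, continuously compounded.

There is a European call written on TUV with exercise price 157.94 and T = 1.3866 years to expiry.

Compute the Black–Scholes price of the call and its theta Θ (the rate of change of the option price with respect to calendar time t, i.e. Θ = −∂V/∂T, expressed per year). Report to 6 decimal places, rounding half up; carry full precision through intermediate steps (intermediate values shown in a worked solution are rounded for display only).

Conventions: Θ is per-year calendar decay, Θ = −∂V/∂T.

σ√T = 0.1346·√1.3866 = 0.158497
d₁ = (ln(S/K) + (r+σ²/2)T) / (σ√T) = (ln(122.09/157.94) + (0.0283+0.1346²/2)·1.3866) / 0.158497 = (-0.257457 + 0.051801) / 0.158497 = -1.297536
d₂ = d₁ − σ√T = -1.297536 − 0.158497 = -1.456033
e^{−rT} = 0.961519
N(d₁) = 0.097223,  N(d₂) = 0.072692
Call price V = S·N(d₁) − K·e^{−rT}·N(d₂) = 11.870013 − 11.039148 = 0.830865
φ(d₁) = (1/√(2π))·e^{−d₁²/2} = 0.171918
Θ = −S·φ(d₁)·σ/(2√T) − r·K·e^{−rT}·N(d₂) = −1.199612 − 0.312408 = -1.512020

price = 0.830865
Θ = -1.512020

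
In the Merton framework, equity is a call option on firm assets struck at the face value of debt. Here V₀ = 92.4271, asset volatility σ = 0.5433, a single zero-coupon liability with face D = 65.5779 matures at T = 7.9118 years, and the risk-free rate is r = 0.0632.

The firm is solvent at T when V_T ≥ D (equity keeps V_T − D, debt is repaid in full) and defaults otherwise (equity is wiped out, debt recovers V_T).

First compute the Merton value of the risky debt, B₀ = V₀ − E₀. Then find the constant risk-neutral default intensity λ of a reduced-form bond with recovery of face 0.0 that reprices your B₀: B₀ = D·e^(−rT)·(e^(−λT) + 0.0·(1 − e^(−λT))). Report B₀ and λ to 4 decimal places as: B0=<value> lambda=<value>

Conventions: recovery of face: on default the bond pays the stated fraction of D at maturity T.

Equity is a call on the firm's assets struck at D = 65.5779:
d₁ = [ln(V₀/D) + (r + σ²/2)T] / (σ√T)
   = [ln(92.4271/65.5779) + (0.0632 + 0.5·0.5433²)·7.9118] / (0.5433·√7.9118)
   = [0.343181 + 1.667708] / 1.528190 = 1.315864
d₂ = d₁ − σ√T = 1.315864 − 1.528190 = -0.212326
N(d₁) = 0.905890,  N(d₂) = 0.415926,  e^(−rT) = 0.606515
E₀ = V₀·N(d₁) − D·e^(−rT)·N(d₂)
   = 92.4271·0.905890 − 65.5779·0.606515·0.415926 = 67.185752
B₀ = V₀ − E₀ = 92.4271 − 67.185752 = 25.241348
e^(−λT) = (B₀·e^(rT)/D − 0)/(1 − 0) = (25.2413·1.648764/65.5779 − 0)/1 = 0.63461837
λ = −ln(0.63461837)/7.9118 = 0.057475

B0=25.2413 lambda=0.0575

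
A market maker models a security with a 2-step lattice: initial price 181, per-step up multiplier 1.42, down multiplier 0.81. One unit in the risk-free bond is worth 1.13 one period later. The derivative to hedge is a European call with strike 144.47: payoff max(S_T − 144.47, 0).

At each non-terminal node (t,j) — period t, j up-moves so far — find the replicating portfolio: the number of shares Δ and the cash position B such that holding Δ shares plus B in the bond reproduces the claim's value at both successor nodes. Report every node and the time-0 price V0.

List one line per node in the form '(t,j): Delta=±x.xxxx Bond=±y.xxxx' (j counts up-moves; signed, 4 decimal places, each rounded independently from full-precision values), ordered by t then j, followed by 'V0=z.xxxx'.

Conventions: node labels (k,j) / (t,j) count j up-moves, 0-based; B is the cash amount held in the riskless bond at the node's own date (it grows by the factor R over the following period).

Risk-neutral probability p* = (R−d)/(u−d) = (1.13−0.81)/(1.42−0.81) = 0.5246.
At maturity the claim pays: V(2,0)=0.0000, V(2,1)=63.7162, V(2,2)=220.4984
(1,0): S=146.6100. Δ = (V_up−V_dn)/(S_up−S_dn) = (63.7162−0.0000)/(208.1862−118.7541) = 0.7125. V = [p*·63.7162 + (1−p*)·0.0000]/1.13 = 29.5796. B = V − Δ·S = -74.8732.
(1,1): S=257.0200. Δ = (V_up−V_dn)/(S_up−S_dn) = (220.4984−63.7162)/(364.9684−208.1862) = 1.0000. V = [p*·220.4984 + (1−p*)·63.7162]/1.13 = 129.1704. B = V − Δ·S = -127.8496.
(0,0): S=181.0000. Δ = (V_up−V_dn)/(S_up−S_dn) = (129.1704−29.5796)/(257.0200−146.6100) = 0.9020. V = [p*·129.1704 + (1−p*)·29.5796]/1.13 = 72.4106. B = V − Δ·S = -90.8532.
As a check, the time-0 holding Δ(0,0)·S0 + B(0,0) comes to 72.4106 — exactly V0.

(0,0): Delta=0.9020 Bond=-90.8532
(1,0): Delta=0.7125 Bond=-74.8732
(1,1): Delta=1.0000 Bond=-127.8496
V0=72.4106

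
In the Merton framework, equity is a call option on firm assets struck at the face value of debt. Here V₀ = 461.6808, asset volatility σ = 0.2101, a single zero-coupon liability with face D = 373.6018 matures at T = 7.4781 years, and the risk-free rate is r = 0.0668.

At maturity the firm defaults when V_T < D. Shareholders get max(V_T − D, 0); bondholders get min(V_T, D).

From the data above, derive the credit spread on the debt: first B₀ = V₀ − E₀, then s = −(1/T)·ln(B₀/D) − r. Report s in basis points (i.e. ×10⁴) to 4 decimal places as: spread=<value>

With assets at 461.6808 and a single debt payment of 373.6018 at 7.4781 years:
d₁ = [ln(V₀/D) + (r + σ²/2)T] / (σ√T)
   = [ln(461.6808/373.6018) + (0.0668 + 0.5·0.2101²)·7.4781] / (0.2101·√7.4781)
   = [0.211683 + 0.664586] / 0.574542 = 1.525162
d₂ = d₁ − σ√T = 1.525162 − 0.574542 = 0.950620
N(d₁) = 0.936391,  N(d₂) = 0.829101,  e^(−rT) = 0.606811
E₀ = V₀·N(d₁) − D·e^(−rT)·N(d₂)
   = 461.6808·0.936391 − 373.6018·0.606811·0.829101 = 244.351438
B₀ = V₀ − E₀ = 461.6808 − 244.351438 = 217.329362
spread = −(1/T)·ln(B₀/D) − r = −(1/7.4781)·ln(217.329362/373.6018) − 0.0668 = 0.00564842
in basis points: 0.00564842 × 10⁴ = 56.4842 bp

spread=56.4842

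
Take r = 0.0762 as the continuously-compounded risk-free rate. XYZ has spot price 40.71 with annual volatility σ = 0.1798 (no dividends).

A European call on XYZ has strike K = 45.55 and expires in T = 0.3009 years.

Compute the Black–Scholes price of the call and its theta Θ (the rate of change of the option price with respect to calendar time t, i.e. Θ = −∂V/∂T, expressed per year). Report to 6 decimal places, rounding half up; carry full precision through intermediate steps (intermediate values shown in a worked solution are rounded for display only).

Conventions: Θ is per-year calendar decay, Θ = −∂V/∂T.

σ√T = 0.1798·√0.3009 = 0.098628
d₁ = (ln(S/K) + (r+σ²/2)T) / (σ√T) = (ln(40.71/45.55) + (0.0762+0.1798²/2)·0.3009) / 0.098628 = (-0.112337 + 0.027792) / 0.098628 = -0.857205
d₂ = d₁ − σ√T = -0.857205 − 0.098628 = -0.955833
e^{−rT} = 0.977332
N(d₁) = 0.195666,  N(d₂) = 0.169578
Call price V = S·N(d₁) − K·e^{−rT}·N(d₂) = 7.965554 − 7.549198 = 0.416356
φ(d₁) = (1/√(2π))·e^{−d₁²/2} = 0.276280
Θ = −S·φ(d₁)·σ/(2√T) − r·K·e^{−rT}·N(d₂) = −1.843316 − 0.575249 = -2.418565

price = 0.416356
Θ = -2.418565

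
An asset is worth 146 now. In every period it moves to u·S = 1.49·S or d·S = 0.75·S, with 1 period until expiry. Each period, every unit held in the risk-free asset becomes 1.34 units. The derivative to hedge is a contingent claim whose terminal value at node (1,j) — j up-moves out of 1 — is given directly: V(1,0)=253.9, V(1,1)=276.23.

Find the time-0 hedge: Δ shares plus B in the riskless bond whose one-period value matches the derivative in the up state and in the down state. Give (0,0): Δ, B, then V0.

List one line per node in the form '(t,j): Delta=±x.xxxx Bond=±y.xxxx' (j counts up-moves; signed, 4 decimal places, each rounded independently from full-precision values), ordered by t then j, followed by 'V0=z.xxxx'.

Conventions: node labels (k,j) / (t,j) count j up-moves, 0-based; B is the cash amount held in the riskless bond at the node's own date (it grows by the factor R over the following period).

(0,0): Delta=0.2067 Bond=172.5882
V0=202.7639

Under the risk-neutral measure, an up-move has probability p* = (R−d)/(u−d) = 0.7973 and values discount at R = 1.34.
Expiry values: V(1,0)=253.9000, V(1,1)=276.2300
  t=0,j=0: stock 146.0000 → up 217.5400 (V=276.2300), down 109.5000 (V=253.9000). Price 202.7639; hedge Δ=0.2067, bond B=172.5882.
As a check, the time-0 holding Δ(0,0)·S0 + B(0,0) comes to 202.7639 — exactly V0.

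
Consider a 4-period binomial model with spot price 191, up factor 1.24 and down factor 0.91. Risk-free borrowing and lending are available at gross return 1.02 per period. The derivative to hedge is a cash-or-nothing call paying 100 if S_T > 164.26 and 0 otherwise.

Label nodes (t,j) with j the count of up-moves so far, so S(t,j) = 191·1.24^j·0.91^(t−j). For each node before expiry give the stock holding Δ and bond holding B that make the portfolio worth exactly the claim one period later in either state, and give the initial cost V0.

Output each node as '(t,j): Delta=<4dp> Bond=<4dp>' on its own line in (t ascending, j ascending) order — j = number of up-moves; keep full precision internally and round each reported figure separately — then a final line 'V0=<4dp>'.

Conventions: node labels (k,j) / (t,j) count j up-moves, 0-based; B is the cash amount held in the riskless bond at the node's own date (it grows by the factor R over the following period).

(0,0): Delta=0.4430 Bond=-10.4723
(1,0): Delta=0.7448 Bond=-63.1388
(1,1): Delta=0.0000 Bond=94.2322
(2,0): Delta=1.2522 Bond=-144.6608
(2,1): Delta=0.0000 Bond=96.1169
(2,2): Delta=0.0000 Bond=96.1169
(3,0): Delta=2.1054 Bond=-270.3506
(3,1): Delta=0.0000 Bond=98.0392
(3,2): Delta=0.0000 Bond=98.0392
(3,3): Delta=0.0000 Bond=98.0392
V0=74.1357

Arbitrage-free pricing uses the up-move probability p* = (R−d)/(u−d) = 0.3333, discounting each step at R = 1.02.
At maturity the claim pays: V(4,0)=0.0000, V(4,1)=100.0000, V(4,2)=100.0000, V(4,3)=100.0000, V(4,4)=100.0000
Node (3,0) S=143.9321: V=(p*·100.0000+(1−p*)·0.0000)/1.02=32.6797; Δ=(100.0000−0.0000)/(178.4758−130.9782)=2.1054; B=V−Δ·S=-270.3506
Node (3,1) S=196.1272: V=(p*·100.0000+(1−p*)·100.0000)/1.02=98.0392; Δ=(100.0000−100.0000)/(243.1977−178.4758)=0.0000; B=V−Δ·S=98.0392
Node (3,2) S=267.2503: V=(p*·100.0000+(1−p*)·100.0000)/1.02=98.0392; Δ=(100.0000−100.0000)/(331.3903−243.1977)=0.0000; B=V−Δ·S=98.0392
Node (3,3) S=364.1652: V=(p*·100.0000+(1−p*)·100.0000)/1.02=98.0392; Δ=(100.0000−100.0000)/(451.5648−331.3903)=0.0000; B=V−Δ·S=98.0392
Node (2,0) S=158.1671: V=(p*·98.0392+(1−p*)·32.6797)/1.02=53.3983; Δ=(98.0392−32.6797)/(196.1272−143.9321)=1.2522; B=V−Δ·S=-144.6608
Node (2,1) S=215.5244: V=(p*·98.0392+(1−p*)·98.0392)/1.02=96.1169; Δ=(98.0392−98.0392)/(267.2503−196.1272)=0.0000; B=V−Δ·S=96.1169
Node (2,2) S=293.6816: V=(p*·98.0392+(1−p*)·98.0392)/1.02=96.1169; Δ=(98.0392−98.0392)/(364.1652−267.2503)=0.0000; B=V−Δ·S=96.1169
Node (1,0) S=173.8100: V=(p*·96.1169+(1−p*)·53.3983)/1.02=66.3116; Δ=(96.1169−53.3983)/(215.5244−158.1671)=0.7448; B=V−Δ·S=-63.1388
Node (1,1) S=236.8400: V=(p*·96.1169+(1−p*)·96.1169)/1.02=94.2322; Δ=(96.1169−96.1169)/(293.6816−215.5244)=0.0000; B=V−Δ·S=94.2322
Node (0,0) S=191.0000: V=(p*·94.2322+(1−p*)·66.3116)/1.02=74.1357; Δ=(94.2322−66.3116)/(236.8400−173.8100)=0.4430; B=V−Δ·S=-10.4723
As a check, the time-0 holding Δ(0,0)·S0 + B(0,0) comes to 74.1357 — exactly V0.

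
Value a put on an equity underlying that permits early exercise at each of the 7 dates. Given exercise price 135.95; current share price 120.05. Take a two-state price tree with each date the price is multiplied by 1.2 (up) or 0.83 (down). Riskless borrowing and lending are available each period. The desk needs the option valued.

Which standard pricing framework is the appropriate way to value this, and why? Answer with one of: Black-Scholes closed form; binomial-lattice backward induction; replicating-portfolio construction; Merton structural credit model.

Key observation: the defining feature is the embedded early-exercise option across 7 discrete dates on the spot-120.05 tree; pricing the strike-135.95 put means working backward with an exercise test at every node.

framework: binomial-lattice backward induction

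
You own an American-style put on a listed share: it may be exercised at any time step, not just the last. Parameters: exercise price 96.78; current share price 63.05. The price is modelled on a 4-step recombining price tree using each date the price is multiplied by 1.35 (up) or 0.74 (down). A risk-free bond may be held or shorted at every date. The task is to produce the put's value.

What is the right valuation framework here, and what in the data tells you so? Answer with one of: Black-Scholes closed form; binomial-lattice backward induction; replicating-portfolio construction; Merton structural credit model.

Key observation: early exercise of the strike-96.78 put must be checked at each of the 4 dates (spot 63.05), which forces a node-by-node comparison of intrinsic and continuation value backward from expiry.

framework: binomial-lattice backward induction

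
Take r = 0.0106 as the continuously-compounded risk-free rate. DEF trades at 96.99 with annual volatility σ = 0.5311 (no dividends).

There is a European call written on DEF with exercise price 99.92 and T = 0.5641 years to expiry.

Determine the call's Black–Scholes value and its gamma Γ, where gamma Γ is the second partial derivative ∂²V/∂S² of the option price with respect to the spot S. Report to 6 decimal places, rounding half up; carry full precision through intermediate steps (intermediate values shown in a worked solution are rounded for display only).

price = 14.377299
Γ = 0.010211

σ√T = 0.5311·√0.5641 = 0.398891
d₁ = (ln(S/K) + (r+σ²/2)T) / (σ√T) = (ln(96.99/99.92) + (0.0106+0.5311²/2)·0.5641) / 0.398891 = (-0.029762 + 0.085537) / 0.398891 = 0.139824
d₂ = d₁ − σ√T = 0.139824 − 0.398891 = -0.259067
e^{−rT} = 0.994038
N(d₁) = 0.555600,  N(d₂) = 0.397792
Call price V = S·N(d₁) − K·e^{−rT}·N(d₂) = 53.887688 − 39.510390 = 14.377299
φ(d₁) = (1/√(2π))·e^{−d₁²/2} = 0.395061
Γ = φ(d₁) / (S·σ·√T) = 0.010211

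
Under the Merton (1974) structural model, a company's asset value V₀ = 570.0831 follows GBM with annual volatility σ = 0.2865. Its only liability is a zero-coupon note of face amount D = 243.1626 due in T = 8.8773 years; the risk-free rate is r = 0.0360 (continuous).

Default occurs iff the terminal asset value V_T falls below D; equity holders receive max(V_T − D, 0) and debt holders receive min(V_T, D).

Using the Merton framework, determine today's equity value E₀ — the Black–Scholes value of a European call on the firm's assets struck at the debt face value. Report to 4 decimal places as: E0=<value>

E0=403.3330

Work the structural quantities from V₀ = 570.0831 against face 243.1626:
d₁ = [ln(V₀/D) + (r + σ²/2)T] / (σ√T)
   = [ln(570.0831/243.1626) + (0.0360 + 0.5·0.2865²)·8.8773] / (0.2865·√8.8773)
   = [0.852052 + 0.683917] / 0.853621 = 1.799357
d₂ = d₁ − σ√T = 1.799357 − 0.853621 = 0.945736
N(d₁) = 0.964019,  N(d₂) = 0.827858,  e^(−rT) = 0.726452
E₀ = V₀·N(d₁) − D·e^(−rT)·N(d₂)
   = 570.0831·0.964019 − 243.1626·0.726452·0.827858 = 403.333029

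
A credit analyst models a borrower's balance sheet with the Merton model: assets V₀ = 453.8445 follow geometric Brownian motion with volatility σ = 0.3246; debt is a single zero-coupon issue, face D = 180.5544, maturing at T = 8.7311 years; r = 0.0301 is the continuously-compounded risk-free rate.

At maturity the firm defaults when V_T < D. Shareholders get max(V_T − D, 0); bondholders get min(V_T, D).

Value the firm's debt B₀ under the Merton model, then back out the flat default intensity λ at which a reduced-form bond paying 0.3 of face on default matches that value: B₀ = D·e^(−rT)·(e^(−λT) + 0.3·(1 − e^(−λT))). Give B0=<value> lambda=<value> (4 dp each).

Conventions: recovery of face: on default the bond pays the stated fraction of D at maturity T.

Equity is a call on the firm's assets struck at D = 180.5544:
d₁ = [ln(V₀/D) + (r + σ²/2)T] / (σ√T)
   = [ln(453.8445/180.5544) + (0.0301 + 0.5·0.3246²)·8.7311] / (0.3246·√8.7311)
   = [0.921723 + 0.722783] / 0.959142 = 1.714559
d₂ = d₁ − σ√T = 1.714559 − 0.959142 = 0.755416
N(d₁) = 0.956787,  N(d₂) = 0.775000,  e^(−rT) = 0.768891
E₀ = V₀·N(d₁) − D·e^(−rT)·N(d₂)
   = 453.8445·0.956787 − 180.5544·0.768891·0.775000 = 326.641767
B₀ = V₀ − E₀ = 453.8445 − 326.641767 = 127.202733
e^(−λT) = (B₀·e^(rT)/D − 0.3)/(1 − 0.3) = (127.2027·1.300575/180.5544 − 0.3)/0.7 = 0.88038580
λ = −ln(0.88038580)/8.7311 = 0.014591

B0=127.2027 lambda=0.0146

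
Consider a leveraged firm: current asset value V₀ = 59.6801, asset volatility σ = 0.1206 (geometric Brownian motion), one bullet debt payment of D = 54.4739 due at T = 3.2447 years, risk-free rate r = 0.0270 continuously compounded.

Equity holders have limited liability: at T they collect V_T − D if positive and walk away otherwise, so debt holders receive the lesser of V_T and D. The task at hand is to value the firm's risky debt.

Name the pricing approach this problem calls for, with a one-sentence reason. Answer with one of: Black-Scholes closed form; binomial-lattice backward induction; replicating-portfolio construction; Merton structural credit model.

framework: Merton structural credit model

Key observation: assets follow a GBM and default happens iff V_T < 54.4739; valuing claims on that split (equity as a call, risky debt as the residual) is the structural model's definition.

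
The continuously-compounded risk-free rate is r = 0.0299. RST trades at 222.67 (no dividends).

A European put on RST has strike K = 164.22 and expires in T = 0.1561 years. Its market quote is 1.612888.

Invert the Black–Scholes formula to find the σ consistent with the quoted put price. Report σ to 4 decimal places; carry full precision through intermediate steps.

At σ = 0.5655 the Black–Scholes value reproduces the quote:
σ√T = 0.5655·√0.1561 = 0.223426
d₁ = (ln(S/K) + (r+σ²/2)T) / (σ√T) = (ln(222.67/164.22) + (0.0299+0.5655²/2)·0.1561) / 0.223426 = (0.304484 + 0.029627) / 0.223426 = 1.495397
d₂ = d₁ − σ√T = 1.495397 − 0.223426 = 1.271971
e^{−rT} = 0.995343
N(−d₁) = 0.067405,  N(−d₂) = 0.101692
V = K·e^{−rT}·N(−d₂) − S·N(−d₁) = 16.622050 − 15.009162 = 1.612888 (matching the quote); vega is positive throughout, so no other σ reproduces this price

sigma = 0.5655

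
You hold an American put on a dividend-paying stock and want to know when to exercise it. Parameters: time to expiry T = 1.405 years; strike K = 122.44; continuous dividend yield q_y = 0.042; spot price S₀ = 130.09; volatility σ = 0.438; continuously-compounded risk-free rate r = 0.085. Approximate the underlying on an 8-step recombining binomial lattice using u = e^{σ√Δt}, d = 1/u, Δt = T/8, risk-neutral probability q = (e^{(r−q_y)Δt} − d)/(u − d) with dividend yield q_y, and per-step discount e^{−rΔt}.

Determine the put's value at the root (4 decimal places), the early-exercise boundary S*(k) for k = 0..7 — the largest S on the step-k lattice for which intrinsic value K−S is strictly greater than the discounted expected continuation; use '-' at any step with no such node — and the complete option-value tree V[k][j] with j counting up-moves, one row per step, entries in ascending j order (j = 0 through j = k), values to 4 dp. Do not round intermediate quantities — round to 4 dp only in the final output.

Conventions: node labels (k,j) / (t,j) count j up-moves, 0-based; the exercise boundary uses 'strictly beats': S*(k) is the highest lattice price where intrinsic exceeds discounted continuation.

price = 18.2437
boundary = - - - 75.0054 62.4274 75.0054 62.4274 75.0054
tree:
18.2437
25.8879 10.3651
35.6521 15.9061 4.5637
47.4346 23.7469 7.7359 1.1990
60.0126 34.2721 12.8556 2.3172 0.0000
70.4813 47.4346 20.7964 4.4781 0.0000 0.0000
79.1945 60.0126 32.3677 8.6543 0.0000 0.0000 0.0000
86.4465 70.4813 47.4346 16.7250 0.0000 0.0000 0.0000 0.0000
92.4824 79.1945 60.0126 32.3224 0.0000 0.0000 0.0000 0.0000 0.0000

Δt=0.17563, u=1.20148, d=0.83231, q=0.47477, disc=e^(-rΔt)=0.98518
k=8 terminal: V=max(K-S,0) → 92.4824 79.1945 60.0126 32.3224 0.0000 0.0000 0.0000 0.0000 0.0000
k=7: j=0 S=35.9935 intr=86.4465 cont=84.8968 V=86.4465[EX]; j=1 S=51.9587 intr=70.4813 cont=69.0489 V=70.4813[EX]; j=2 S=75.0054 intr=47.4346 cont=46.1716 V=47.4346[EX]; j=3 S=108.2747 intr=14.1653 cont=16.7250 V=16.7250[hold]; j=4 S=156.3007 intr=0.0000 cont=0.0000 V=0.0000[hold]; j=5 S=225.6292 intr=0.0000 cont=0.0000 V=0.0000[hold]; j=6 S=325.7088 intr=0.0000 cont=0.0000 V=0.0000[hold]; j=7 S=470.1796 intr=0.0000 cont=0.0000 V=0.0000[hold]  S*(7)=75.0054
k=6: j=0 S=43.2455 intr=79.1945 cont=77.6981 V=79.1945[EX]; j=1 S=62.4274 intr=60.0126 cont=58.6571 V=60.0126[EX]; j=2 S=90.1176 intr=32.3224 cont=32.3677 V=32.3677[hold]; j=3 S=130.0900 intr=0.0000 cont=8.6543 V=8.6543[hold]; j=4 S=187.7925 intr=0.0000 cont=0.0000 V=0.0000[hold]; j=5 S=271.0893 intr=0.0000 cont=0.0000 V=0.0000[hold]; j=6 S=391.3331 intr=0.0000 cont=0.0000 V=0.0000[hold]  S*(6)=62.4274
k=5: j=0 S=51.9587 intr=70.4813 cont=69.0489 V=70.4813[EX]; j=1 S=75.0054 intr=47.4346 cont=46.1928 V=47.4346[EX]; j=2 S=108.2747 intr=14.1653 cont=20.7964 V=20.7964[hold]; j=3 S=156.3007 intr=0.0000 cont=4.4781 V=4.4781[hold]; j=4 S=225.6292 intr=0.0000 cont=0.0000 V=0.0000[hold]; j=5 S=325.7088 intr=0.0000 cont=0.0000 V=0.0000[hold]  S*(5)=75.0054
k=4: j=0 S=62.4274 intr=60.0126 cont=58.6571 V=60.0126[EX]; j=1 S=90.1176 intr=32.3224 cont=34.2721 V=34.2721[hold]; j=2 S=130.0900 intr=0.0000 cont=12.8556 V=12.8556[hold]; j=3 S=187.7925 intr=0.0000 cont=2.3172 V=2.3172[hold]; j=4 S=271.0893 intr=0.0000 cont=0.0000 V=0.0000[hold]  S*(4)=62.4274
k=3: j=0 S=75.0054 intr=47.4346 cont=47.0835 V=47.4346[EX]; j=1 S=108.2747 intr=14.1653 cont=23.7469 V=23.7469[hold]; j=2 S=156.3007 intr=0.0000 cont=7.7359 V=7.7359[hold]; j=3 S=225.6292 intr=0.0000 cont=1.1990 V=1.1990[hold]  S*(3)=75.0054
k=2: j=0 S=90.1176 intr=32.3224 cont=35.6521 V=35.6521[hold]; j=1 S=130.0900 intr=0.0000 cont=15.9061 V=15.9061[hold]; j=2 S=187.7925 intr=0.0000 cont=4.5637 V=4.5637[hold]  S*(2)=-
k=1: j=0 S=108.2747 intr=14.1653 cont=25.8879 V=25.8879[hold]; j=1 S=156.3007 intr=0.0000 cont=10.3651 V=10.3651[hold]  S*(1)=-
k=0: j=0 S=130.0900 intr=0.0000 cont=18.2437 V=18.2437[hold]  S*(0)=-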